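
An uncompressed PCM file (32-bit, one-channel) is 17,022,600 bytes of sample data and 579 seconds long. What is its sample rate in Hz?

Bytes = sample_rate × seconds × bytes_per_sample × channels.
sample_rate = 17,022,600 / (579 × 4 × 1) = 17,022,600 / 2,316 = 7,350 Hz.

7,350 Hz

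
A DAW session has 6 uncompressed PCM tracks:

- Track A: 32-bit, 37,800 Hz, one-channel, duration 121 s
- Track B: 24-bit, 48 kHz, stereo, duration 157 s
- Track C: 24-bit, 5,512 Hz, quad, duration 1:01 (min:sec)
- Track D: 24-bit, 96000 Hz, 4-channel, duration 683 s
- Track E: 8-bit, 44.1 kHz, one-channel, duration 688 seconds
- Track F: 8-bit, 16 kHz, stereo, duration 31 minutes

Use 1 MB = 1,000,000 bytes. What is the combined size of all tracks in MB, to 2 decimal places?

Track A: 37,800 × 121 × 4 × 1 = 18,295,200 bytes.
Track B: 48,000 × 157 × 3 × 2 = 45,216,000 bytes.
Track C: 1:01 (min:sec) = 61 s; 5,512 × 61 × 3 × 4 = 4,034,784 bytes.
Track D: 96,000 × 683 × 3 × 4 = 786,816,000 bytes.
Track E: 44,100 × 688 × 1 × 1 = 30,340,800 bytes.
Track F: 31 minutes = 1,860 s; 16,000 × 1,860 × 1 × 2 = 59,520,000 bytes.
Total = 944,222,784 bytes = 944.22 MB.

944.22 MB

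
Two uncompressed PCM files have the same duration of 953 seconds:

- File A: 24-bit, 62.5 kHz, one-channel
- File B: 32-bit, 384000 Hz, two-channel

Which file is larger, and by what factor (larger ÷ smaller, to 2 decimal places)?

File A: 62,500 × 3 × 1 = 187,500 bytes/s.
File B: 384,000 × 4 × 2 = 3,072,000 bytes/s.
File B is larger; ratio = 2,927,616,000 / 178,687,500 = 16.38.

File B, by a factor of 16.38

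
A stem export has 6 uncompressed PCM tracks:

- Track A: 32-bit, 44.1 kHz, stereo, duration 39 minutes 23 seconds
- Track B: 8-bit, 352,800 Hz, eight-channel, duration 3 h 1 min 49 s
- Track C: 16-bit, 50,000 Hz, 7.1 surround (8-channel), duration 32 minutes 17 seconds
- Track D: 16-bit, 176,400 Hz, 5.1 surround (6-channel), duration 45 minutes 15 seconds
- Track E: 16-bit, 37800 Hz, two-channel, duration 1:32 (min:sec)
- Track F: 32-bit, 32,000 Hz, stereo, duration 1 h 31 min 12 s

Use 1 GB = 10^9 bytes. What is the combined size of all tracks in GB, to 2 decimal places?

40.33 GB

Track A: 39 minutes 23 seconds = 2,363 s; 44,100 × 2,363 × 4 × 2 = 833,666,400 bytes.
Track B: 3 h 1 min 49 s = 10,909 s; 352,800 × 10,909 × 1 × 8 = 30,789,561,600 bytes.
Track C: 32 minutes 17 seconds = 1,937 s; 50,000 × 1,937 × 2 × 8 = 1,549,600,000 bytes.
Track D: 45 minutes 15 seconds = 2,715 s; 176,400 × 2,715 × 2 × 6 = 5,747,112,000 bytes.
Track E: 1:32 (min:sec) = 92 s; 37,800 × 92 × 2 × 2 = 13,910,400 bytes.
Track F: 1 h 31 min 12 s = 5,472 s; 32,000 × 5,472 × 4 × 2 = 1,400,832,000 bytes.
Total = 40,334,682,400 bytes = 40.33 GB.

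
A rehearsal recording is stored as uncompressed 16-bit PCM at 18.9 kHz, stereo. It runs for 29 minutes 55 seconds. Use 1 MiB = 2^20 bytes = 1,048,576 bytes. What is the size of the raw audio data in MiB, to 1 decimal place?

Duration = 29 minutes 55 seconds = 1,795 s.
Bytes = 18,900 samples/s × 1,795 s × 2 bytes/sample × 2 ch = 135,702,000 bytes.
135,702,000 / 1,048,576 = 129.4 MiB.

129.4 MiB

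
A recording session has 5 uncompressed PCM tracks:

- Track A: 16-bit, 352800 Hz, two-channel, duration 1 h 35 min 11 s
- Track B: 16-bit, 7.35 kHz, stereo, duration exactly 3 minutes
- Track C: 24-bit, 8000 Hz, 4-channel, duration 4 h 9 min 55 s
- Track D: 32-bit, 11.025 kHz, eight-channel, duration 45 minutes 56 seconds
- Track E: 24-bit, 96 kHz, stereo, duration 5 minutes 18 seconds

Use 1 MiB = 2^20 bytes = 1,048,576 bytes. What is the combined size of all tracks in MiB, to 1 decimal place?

Track A: 1 h 35 min 11 s = 5,711 s; 352,800 × 5,711 × 2 × 2 = 8,059,363,200 bytes.
Track B: exactly 3 minutes = 180 s; 7,350 × 180 × 2 × 2 = 5,292,000 bytes.
Track C: 4 h 9 min 55 s = 14,995 s; 8,000 × 14,995 × 3 × 4 = 1,439,520,000 bytes.
Track D: 45 minutes 56 seconds = 2,756 s; 11,025 × 2,756 × 4 × 8 = 972,316,800 bytes.
Track E: 5 minutes 18 seconds = 318 s; 96,000 × 318 × 3 × 2 = 183,168,000 bytes.
Total = 10,659,660,000 bytes = 10165.8 MiB.

10165.8 MiB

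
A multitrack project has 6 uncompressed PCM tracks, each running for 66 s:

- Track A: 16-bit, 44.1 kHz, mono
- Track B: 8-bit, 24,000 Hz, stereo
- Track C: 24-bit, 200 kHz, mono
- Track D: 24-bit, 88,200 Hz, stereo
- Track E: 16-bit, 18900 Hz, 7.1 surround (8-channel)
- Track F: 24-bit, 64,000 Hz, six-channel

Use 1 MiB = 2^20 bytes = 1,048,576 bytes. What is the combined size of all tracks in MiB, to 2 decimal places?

171.19 MiB

Track A: 44,100 × 66 × 2 × 1 = 5,821,200 bytes.
Track B: 24,000 × 66 × 1 × 2 = 3,168,000 bytes.
Track C: 200,000 × 66 × 3 × 1 = 39,600,000 bytes.
Track D: 88,200 × 66 × 3 × 2 = 34,927,200 bytes.
Track E: 18,900 × 66 × 2 × 8 = 19,958,400 bytes.
Track F: 64,000 × 66 × 3 × 6 = 76,032,000 bytes.
Total = 179,506,800 bytes = 171.19 MiB.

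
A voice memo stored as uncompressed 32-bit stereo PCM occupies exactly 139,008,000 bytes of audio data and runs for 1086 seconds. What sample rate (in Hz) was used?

16,000 Hz

Bytes = sample_rate × seconds × bytes_per_sample × channels.
sample_rate = 139,008,000 / (1,086 × 4 × 2) = 139,008,000 / 8,688 = 16,000 Hz.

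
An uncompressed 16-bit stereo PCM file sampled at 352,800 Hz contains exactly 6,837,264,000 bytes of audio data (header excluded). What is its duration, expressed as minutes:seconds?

Byte rate = 352,800 × 2 × 2 = 1,411,200 bytes/s.
Duration = 6,837,264,000 / 1,411,200 = 4,845 s.
4,845 s = 80:45.

80:45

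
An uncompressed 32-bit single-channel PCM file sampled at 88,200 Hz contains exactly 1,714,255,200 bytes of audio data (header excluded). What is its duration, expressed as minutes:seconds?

Byte rate = 88,200 × 4 × 1 = 352,800 bytes/s.
Duration = 1,714,255,200 / 352,800 = 4,859 s.
4,859 s = 80:59.

80:59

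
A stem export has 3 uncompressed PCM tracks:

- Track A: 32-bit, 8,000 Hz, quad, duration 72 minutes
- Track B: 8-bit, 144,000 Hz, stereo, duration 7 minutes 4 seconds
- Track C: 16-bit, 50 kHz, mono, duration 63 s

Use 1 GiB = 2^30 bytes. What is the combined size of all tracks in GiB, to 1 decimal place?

Track A: 72 minutes = 4,320 s; 8,000 × 4,320 × 4 × 4 = 552,960,000 bytes.
Track B: 7 minutes 4 seconds = 424 s; 144,000 × 424 × 1 × 2 = 122,112,000 bytes.
Track C: 50,000 × 63 × 2 × 1 = 6,300,000 bytes.
Total = 681,372,000 bytes = 0.6 GiB.

0.6 GiB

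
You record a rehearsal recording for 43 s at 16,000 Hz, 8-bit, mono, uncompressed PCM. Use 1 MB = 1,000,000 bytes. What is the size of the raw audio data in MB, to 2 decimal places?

0.69 MB

Bytes = 16,000 samples/s × 43 s × 1 bytes/sample × 1 ch = 688,000 bytes.
688,000 / 1,000,000 = 0.69 MB.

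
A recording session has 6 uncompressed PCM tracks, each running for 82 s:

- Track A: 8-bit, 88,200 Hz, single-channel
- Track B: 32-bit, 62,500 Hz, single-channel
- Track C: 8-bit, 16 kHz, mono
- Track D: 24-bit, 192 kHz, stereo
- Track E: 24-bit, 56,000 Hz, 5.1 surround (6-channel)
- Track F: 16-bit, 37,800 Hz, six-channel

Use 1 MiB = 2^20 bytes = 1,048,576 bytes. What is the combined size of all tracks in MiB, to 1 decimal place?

232.1 MiB

Track A: 88,200 × 82 × 1 × 1 = 7,232,400 bytes.
Track B: 62,500 × 82 × 4 × 1 = 20,500,000 bytes.
Track C: 16,000 × 82 × 1 × 1 = 1,312,000 bytes.
Track D: 192,000 × 82 × 3 × 2 = 94,464,000 bytes.
Track E: 56,000 × 82 × 3 × 6 = 82,656,000 bytes.
Track F: 37,800 × 82 × 2 × 6 = 37,195,200 bytes.
Total = 243,359,600 bytes = 232.1 MiB.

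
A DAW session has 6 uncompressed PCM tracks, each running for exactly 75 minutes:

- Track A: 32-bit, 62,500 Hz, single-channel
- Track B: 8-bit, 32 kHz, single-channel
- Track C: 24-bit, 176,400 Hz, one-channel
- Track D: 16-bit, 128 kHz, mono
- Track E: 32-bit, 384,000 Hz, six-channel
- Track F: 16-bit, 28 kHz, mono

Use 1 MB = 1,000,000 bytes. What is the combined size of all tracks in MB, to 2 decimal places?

exactly 75 minutes = 4,500 s.
Track A: 62,500 × 4,500 × 4 × 1 = 1,125,000,000 bytes.
Track B: 32,000 × 4,500 × 1 × 1 = 144,000,000 bytes.
Track C: 176,400 × 4,500 × 3 × 1 = 2,381,400,000 bytes.
Track D: 128,000 × 4,500 × 2 × 1 = 1,152,000,000 bytes.
Track E: 384,000 × 4,500 × 4 × 6 = 41,472,000,000 bytes.
Track F: 28,000 × 4,500 × 2 × 1 = 252,000,000 bytes.
Total = 46,526,400,000 bytes = 46526.40 MB.

46526.40 MB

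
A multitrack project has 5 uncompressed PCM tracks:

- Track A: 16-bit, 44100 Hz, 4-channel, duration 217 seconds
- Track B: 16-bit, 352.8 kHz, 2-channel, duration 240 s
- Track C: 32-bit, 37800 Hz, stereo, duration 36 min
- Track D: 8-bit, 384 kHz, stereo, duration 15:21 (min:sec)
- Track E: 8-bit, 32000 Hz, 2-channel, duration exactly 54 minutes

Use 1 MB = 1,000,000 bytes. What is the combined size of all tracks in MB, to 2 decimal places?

Track A: 44,100 × 217 × 2 × 4 = 76,557,600 bytes.
Track B: 352,800 × 240 × 2 × 2 = 338,688,000 bytes.
Track C: 36 min = 2,160 s; 37,800 × 2,160 × 4 × 2 = 653,184,000 bytes.
Track D: 15:21 (min:sec) = 921 s; 384,000 × 921 × 1 × 2 = 707,328,000 bytes.
Track E: exactly 54 minutes = 3,240 s; 32,000 × 3,240 × 1 × 2 = 207,360,000 bytes.
Total = 1,983,117,600 bytes = 1983.12 MB.

1983.12 MB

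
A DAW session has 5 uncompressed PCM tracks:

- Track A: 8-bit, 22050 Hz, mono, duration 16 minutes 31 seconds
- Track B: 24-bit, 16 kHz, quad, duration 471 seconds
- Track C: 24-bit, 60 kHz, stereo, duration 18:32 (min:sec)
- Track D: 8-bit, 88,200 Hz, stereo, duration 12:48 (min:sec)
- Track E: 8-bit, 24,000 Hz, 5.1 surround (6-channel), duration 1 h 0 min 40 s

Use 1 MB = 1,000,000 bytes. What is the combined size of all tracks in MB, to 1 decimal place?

Track A: 16 minutes 31 seconds = 991 s; 22,050 × 991 × 1 × 1 = 21,851,550 bytes.
Track B: 16,000 × 471 × 3 × 4 = 90,432,000 bytes.
Track C: 18:32 (min:sec) = 1,112 s; 60,000 × 1,112 × 3 × 2 = 400,320,000 bytes.
Track D: 12:48 (min:sec) = 768 s; 88,200 × 768 × 1 × 2 = 135,475,200 bytes.
Track E: 1 h 0 min 40 s = 3,640 s; 24,000 × 3,640 × 1 × 6 = 524,160,000 bytes.
Total = 1,172,238,750 bytes = 1172.2 MB.

1172.2 MB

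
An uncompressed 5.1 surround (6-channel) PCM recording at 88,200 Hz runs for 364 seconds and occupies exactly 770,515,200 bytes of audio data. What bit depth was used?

Bytes per sample = 770,515,200 / (88,200 × 364 × 6) = 770,515,200 / 192,628,800 = 4.
Bit depth = 4 × 8 = 32 bits.

32 bits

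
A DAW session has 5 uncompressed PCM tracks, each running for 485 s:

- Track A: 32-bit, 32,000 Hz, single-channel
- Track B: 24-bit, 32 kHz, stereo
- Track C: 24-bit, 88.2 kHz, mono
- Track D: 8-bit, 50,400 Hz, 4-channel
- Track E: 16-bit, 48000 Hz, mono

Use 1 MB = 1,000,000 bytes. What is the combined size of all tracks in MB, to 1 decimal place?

Track A: 32,000 × 485 × 4 × 1 = 62,080,000 bytes.
Track B: 32,000 × 485 × 3 × 2 = 93,120,000 bytes.
Track C: 88,200 × 485 × 3 × 1 = 128,331,000 bytes.
Track D: 50,400 × 485 × 1 × 4 = 97,776,000 bytes.
Track E: 48,000 × 485 × 2 × 1 = 46,560,000 bytes.
Total = 427,867,000 bytes = 427.9 MB.

427.9 MB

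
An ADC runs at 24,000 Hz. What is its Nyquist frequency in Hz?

12,000 Hz

Nyquist frequency = sample rate / 2 = 24,000 / 2 = 12,000 Hz.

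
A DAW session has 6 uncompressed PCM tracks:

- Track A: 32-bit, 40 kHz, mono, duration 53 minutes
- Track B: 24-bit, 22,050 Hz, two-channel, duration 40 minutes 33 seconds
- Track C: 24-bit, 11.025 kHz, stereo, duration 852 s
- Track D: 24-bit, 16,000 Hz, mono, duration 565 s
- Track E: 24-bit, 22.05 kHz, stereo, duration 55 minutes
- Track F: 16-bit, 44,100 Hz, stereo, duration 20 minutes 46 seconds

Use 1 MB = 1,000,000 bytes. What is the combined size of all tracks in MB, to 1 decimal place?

1570.6 MB

Track A: 53 minutes = 3,180 s; 40,000 × 3,180 × 4 × 1 = 508,800,000 bytes.
Track B: 40 minutes 33 seconds = 2,433 s; 22,050 × 2,433 × 3 × 2 = 321,885,900 bytes.
Track C: 11,025 × 852 × 3 × 2 = 56,359,800 bytes.
Track D: 16,000 × 565 × 3 × 1 = 27,120,000 bytes.
Track E: 55 minutes = 3,300 s; 22,050 × 3,300 × 3 × 2 = 436,590,000 bytes.
Track F: 20 minutes 46 seconds = 1,246 s; 44,100 × 1,246 × 2 × 2 = 219,794,400 bytes.
Total = 1,570,550,100 bytes = 1570.6 MB.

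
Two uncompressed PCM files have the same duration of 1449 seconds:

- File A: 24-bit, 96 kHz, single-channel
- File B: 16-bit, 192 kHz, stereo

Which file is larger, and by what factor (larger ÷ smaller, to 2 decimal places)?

File A: 96,000 × 3 × 1 = 288,000 bytes/s.
File B: 192,000 × 2 × 2 = 768,000 bytes/s.
File B is larger; ratio = 1,112,832,000 / 417,312,000 = 2.67.

File B, by a factor of 2.67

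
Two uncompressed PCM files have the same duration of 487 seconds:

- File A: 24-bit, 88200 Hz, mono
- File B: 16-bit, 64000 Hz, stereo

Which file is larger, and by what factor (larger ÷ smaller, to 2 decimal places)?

File A, by a factor of 1.03

File A: 88,200 × 3 × 1 = 264,600 bytes/s.
File B: 64,000 × 2 × 2 = 256,000 bytes/s.
File A is larger; ratio = 128,860,200 / 124,672,000 = 1.03.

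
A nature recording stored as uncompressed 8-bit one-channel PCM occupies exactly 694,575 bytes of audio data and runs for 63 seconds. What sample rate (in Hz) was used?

Bytes = sample_rate × seconds × bytes_per_sample × channels.
sample_rate = 694,575 / (63 × 1 × 1) = 694,575 / 63 = 11,025 Hz.

11,025 Hz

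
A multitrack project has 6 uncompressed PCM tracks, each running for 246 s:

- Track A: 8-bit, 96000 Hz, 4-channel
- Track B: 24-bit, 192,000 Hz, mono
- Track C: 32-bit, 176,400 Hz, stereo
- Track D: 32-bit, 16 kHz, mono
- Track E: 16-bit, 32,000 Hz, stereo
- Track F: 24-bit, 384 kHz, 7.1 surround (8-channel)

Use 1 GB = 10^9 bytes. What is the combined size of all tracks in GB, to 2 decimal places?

2.90 GB

Track A: 96,000 × 246 × 1 × 4 = 94,464,000 bytes.
Track B: 192,000 × 246 × 3 × 1 = 141,696,000 bytes.
Track C: 176,400 × 246 × 4 × 2 = 347,155,200 bytes.
Track D: 16,000 × 246 × 4 × 1 = 15,744,000 bytes.
Track E: 32,000 × 246 × 2 × 2 = 31,488,000 bytes.
Track F: 384,000 × 246 × 3 × 8 = 2,267,136,000 bytes.
Total = 2,897,683,200 bytes = 2.90 GB.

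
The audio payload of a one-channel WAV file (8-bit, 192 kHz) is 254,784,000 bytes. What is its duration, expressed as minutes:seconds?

Byte rate = 192,000 × 1 × 1 = 192,000 bytes/s.
Duration = 254,784,000 / 192,000 = 1,327 s.
1,327 s = 22:07.

22:07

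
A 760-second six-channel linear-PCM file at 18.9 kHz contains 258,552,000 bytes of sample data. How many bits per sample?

Bytes per sample = 258,552,000 / (18,900 × 760 × 6) = 258,552,000 / 86,184,000 = 3.
Bit depth = 3 × 8 = 24 bits.

24 bits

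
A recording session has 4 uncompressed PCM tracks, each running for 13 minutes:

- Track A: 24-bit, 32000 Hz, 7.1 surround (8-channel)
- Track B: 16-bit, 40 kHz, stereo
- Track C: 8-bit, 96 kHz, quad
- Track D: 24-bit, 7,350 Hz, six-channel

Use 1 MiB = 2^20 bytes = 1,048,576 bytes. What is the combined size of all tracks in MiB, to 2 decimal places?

1074.37 MiB

13 minutes = 780 s.
Track A: 32,000 × 780 × 3 × 8 = 599,040,000 bytes.
Track B: 40,000 × 780 × 2 × 2 = 124,800,000 bytes.
Track C: 96,000 × 780 × 1 × 4 = 299,520,000 bytes.
Track D: 7,350 × 780 × 3 × 6 = 103,194,000 bytes.
Total = 1,126,554,000 bytes = 1074.37 MiB.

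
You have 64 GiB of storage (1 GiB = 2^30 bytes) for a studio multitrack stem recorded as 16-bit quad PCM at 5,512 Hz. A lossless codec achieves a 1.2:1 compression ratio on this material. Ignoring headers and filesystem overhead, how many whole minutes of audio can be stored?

Uncompressed byte rate = 5,512 × 2 × 4 = 44,096 bytes/s.
After 1.2:1 compression, effective rate ≈ 36746.67 bytes/s.
Capacity = 64 × 1,073,741,824 = 68,719,476,736 bytes.
68,719,476,736 / effective rate ≈ 1870087.36 s → 31,168 minutes.

31,168 minutes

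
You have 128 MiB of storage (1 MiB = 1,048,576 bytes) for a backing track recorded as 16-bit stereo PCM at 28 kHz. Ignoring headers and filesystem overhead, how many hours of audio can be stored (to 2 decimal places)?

0.33 hours

Uncompressed byte rate = 28,000 × 2 × 2 = 112,000 bytes/s.
Capacity = 128 × 1,048,576 = 134,217,728 bytes.
134,217,728 / 112,000 ≈ 1198.37 s → 0.33 hours.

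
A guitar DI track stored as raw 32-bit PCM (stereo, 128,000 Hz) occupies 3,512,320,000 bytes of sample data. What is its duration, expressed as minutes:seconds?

Byte rate = 128,000 × 4 × 2 = 1,024,000 bytes/s.
Duration = 3,512,320,000 / 1,024,000 = 3,430 s.
3,430 s = 57:10.

57:10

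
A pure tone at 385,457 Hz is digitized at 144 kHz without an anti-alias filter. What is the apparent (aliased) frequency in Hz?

46,543 Hz

Nyquist = 144,000/2 = 72,000 Hz; 385,457 Hz exceeds it.
Alias = |385,457 − 3×144,000| = |385,457 − 432,000| = 46,543 Hz.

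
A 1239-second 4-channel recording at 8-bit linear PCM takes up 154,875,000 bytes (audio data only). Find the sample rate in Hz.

31,250 Hz

Bytes = sample_rate × seconds × bytes_per_sample × channels.
sample_rate = 154,875,000 / (1,239 × 1 × 4) = 154,875,000 / 4,956 = 31,250 Hz.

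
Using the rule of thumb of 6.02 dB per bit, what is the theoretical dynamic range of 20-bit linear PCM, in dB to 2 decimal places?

20 × 6.02 = 120.40 dB.

120.40 dB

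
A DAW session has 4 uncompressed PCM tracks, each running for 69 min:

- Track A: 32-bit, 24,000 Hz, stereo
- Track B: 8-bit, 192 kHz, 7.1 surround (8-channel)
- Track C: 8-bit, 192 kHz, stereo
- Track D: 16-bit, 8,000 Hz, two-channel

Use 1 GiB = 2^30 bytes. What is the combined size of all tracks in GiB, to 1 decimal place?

69 min = 4,140 s.
Track A: 24,000 × 4,140 × 4 × 2 = 794,880,000 bytes.
Track B: 192,000 × 4,140 × 1 × 8 = 6,359,040,000 bytes.
Track C: 192,000 × 4,140 × 1 × 2 = 1,589,760,000 bytes.
Track D: 8,000 × 4,140 × 2 × 2 = 132,480,000 bytes.
Total = 8,876,160,000 bytes = 8.3 GiB.

8.3 GiB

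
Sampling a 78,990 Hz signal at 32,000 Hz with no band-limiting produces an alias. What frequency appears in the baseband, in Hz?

14,990 Hz

Nyquist = 32,000/2 = 16,000 Hz; 78,990 Hz exceeds it.
Alias = |78,990 − 2×32,000| = |78,990 − 64,000| = 14,990 Hz.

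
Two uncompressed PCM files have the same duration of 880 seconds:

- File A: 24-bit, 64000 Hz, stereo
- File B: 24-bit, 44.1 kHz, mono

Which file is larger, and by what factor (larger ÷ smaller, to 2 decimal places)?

File A: 64,000 × 3 × 2 = 384,000 bytes/s.
File B: 44,100 × 3 × 1 = 132,300 bytes/s.
File A is larger; ratio = 337,920,000 / 116,424,000 = 2.90.

File A, by a factor of 2.90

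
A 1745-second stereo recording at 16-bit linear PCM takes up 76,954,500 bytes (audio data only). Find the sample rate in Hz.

11,025 Hz

Bytes = sample_rate × seconds × bytes_per_sample × channels.
sample_rate = 76,954,500 / (1,745 × 2 × 2) = 76,954,500 / 6,980 = 11,025 Hz.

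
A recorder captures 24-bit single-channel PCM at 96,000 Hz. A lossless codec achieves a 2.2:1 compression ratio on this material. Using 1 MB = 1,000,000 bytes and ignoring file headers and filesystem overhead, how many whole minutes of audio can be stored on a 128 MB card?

16 minutes

Uncompressed byte rate = 96,000 × 3 × 1 = 288,000 bytes/s.
After 2.2:1 compression, effective rate ≈ 130909.09 bytes/s.
Capacity = 128 × 1,000,000 = 128,000,000 bytes.
128,000,000 / effective rate ≈ 977.78 s → 16 minutes.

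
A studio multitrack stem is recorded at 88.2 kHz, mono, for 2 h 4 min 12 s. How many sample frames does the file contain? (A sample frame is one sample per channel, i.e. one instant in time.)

2 h 4 min 12 s = 7,452 s.
88,200 samples/s × 7,452 s = 657,266,400 frames.

657,266,400 sample frames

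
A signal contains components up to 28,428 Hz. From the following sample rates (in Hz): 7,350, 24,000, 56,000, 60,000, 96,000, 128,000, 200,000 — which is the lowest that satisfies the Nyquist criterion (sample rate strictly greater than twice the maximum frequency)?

60,000 Hz

Need sample rate > 2 × 28,428 = 56,856 Hz.
Lowest listed rate above 56,856 Hz is 60,000 Hz.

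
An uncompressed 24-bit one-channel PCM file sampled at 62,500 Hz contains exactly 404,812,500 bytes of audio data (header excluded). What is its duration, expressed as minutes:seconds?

Byte rate = 62,500 × 3 × 1 = 187,500 bytes/s.
Duration = 404,812,500 / 187,500 = 2,159 s.
2,159 s = 35:59.

35:59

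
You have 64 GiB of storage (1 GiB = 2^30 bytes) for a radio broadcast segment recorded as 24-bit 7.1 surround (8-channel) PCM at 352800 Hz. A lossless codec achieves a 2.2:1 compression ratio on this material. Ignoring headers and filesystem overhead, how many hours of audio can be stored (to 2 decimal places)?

4.96 hours

Uncompressed byte rate = 352,800 × 3 × 8 = 8,467,200 bytes/s.
After 2.2:1 compression, effective rate ≈ 3848727.27 bytes/s.
Capacity = 64 × 1,073,741,824 = 68,719,476,736 bytes.
68,719,476,736 / effective rate ≈ 17855.12 s → 4.96 hours.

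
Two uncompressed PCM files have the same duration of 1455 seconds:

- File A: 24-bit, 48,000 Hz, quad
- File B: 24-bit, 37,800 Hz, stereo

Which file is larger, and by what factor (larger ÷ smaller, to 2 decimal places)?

File A, by a factor of 2.54

File A: 48,000 × 3 × 4 = 576,000 bytes/s.
File B: 37,800 × 3 × 2 = 226,800 bytes/s.
File A is larger; ratio = 838,080,000 / 329,994,000 = 2.54.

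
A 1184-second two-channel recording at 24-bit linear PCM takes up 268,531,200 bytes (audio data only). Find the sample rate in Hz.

Bytes = sample_rate × seconds × bytes_per_sample × channels.
sample_rate = 268,531,200 / (1,184 × 3 × 2) = 268,531,200 / 7,104 = 37,800 Hz.

37,800 Hz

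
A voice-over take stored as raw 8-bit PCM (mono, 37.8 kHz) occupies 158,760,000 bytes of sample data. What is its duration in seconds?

4,200 seconds

Byte rate = 37,800 × 1 × 1 = 37,800 bytes/s.
Duration = 158,760,000 / 37,800 = 4,200 s.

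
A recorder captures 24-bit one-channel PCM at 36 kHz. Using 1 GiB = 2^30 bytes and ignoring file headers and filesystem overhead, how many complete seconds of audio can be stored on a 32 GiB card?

Uncompressed byte rate = 36,000 × 3 × 1 = 108,000 bytes/s.
Capacity = 32 × 1,073,741,824 = 34,359,738,368 bytes.
34,359,738,368 / 108,000 ≈ 318145.73 s → 318,145 seconds.

318,145 seconds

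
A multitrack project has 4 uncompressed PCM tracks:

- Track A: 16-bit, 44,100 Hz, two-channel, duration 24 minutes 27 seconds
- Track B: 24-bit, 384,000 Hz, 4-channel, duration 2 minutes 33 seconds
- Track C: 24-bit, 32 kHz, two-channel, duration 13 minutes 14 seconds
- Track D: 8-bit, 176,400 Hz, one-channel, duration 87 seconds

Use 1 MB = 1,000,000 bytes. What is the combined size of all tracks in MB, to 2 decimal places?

Track A: 24 minutes 27 seconds = 1,467 s; 44,100 × 1,467 × 2 × 2 = 258,778,800 bytes.
Track B: 2 minutes 33 seconds = 153 s; 384,000 × 153 × 3 × 4 = 705,024,000 bytes.
Track C: 13 minutes 14 seconds = 794 s; 32,000 × 794 × 3 × 2 = 152,448,000 bytes.
Track D: 176,400 × 87 × 1 × 1 = 15,346,800 bytes.
Total = 1,131,597,600 bytes = 1131.60 MB.

1131.60 MB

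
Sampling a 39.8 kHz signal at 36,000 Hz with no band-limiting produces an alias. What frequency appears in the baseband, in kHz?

3.8 kHz

Nyquist = 36,000/2 = 18,000 Hz; 39,800 Hz exceeds it.
Alias = |39,800 − 1×36,000| = |39,800 − 36,000| = 3,800 Hz = 3.8 kHz.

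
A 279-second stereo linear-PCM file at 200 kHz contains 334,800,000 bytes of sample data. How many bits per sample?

24 bits

Bytes per sample = 334,800,000 / (200,000 × 279 × 2) = 334,800,000 / 111,600,000 = 3.
Bit depth = 3 × 8 = 24 bits.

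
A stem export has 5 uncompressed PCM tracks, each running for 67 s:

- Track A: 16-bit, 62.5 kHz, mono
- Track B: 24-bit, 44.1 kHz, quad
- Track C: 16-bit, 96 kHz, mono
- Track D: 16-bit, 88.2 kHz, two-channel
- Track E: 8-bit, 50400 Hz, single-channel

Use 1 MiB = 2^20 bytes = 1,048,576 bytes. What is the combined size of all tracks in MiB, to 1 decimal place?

Track A: 62,500 × 67 × 2 × 1 = 8,375,000 bytes.
Track B: 44,100 × 67 × 3 × 4 = 35,456,400 bytes.
Track C: 96,000 × 67 × 2 × 1 = 12,864,000 bytes.
Track D: 88,200 × 67 × 2 × 2 = 23,637,600 bytes.
Track E: 50,400 × 67 × 1 × 1 = 3,376,800 bytes.
Total = 83,709,800 bytes = 79.8 MiB.

79.8 MiB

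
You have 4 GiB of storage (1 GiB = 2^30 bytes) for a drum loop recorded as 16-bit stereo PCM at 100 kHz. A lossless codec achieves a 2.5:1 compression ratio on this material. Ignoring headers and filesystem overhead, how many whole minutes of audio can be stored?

447 minutes

Uncompressed byte rate = 100,000 × 2 × 2 = 400,000 bytes/s.
After 2.5:1 compression, effective rate ≈ 160000 bytes/s.
Capacity = 4 × 1,073,741,824 = 4,294,967,296 bytes.
4,294,967,296 / effective rate ≈ 26843.55 s → 447 minutes.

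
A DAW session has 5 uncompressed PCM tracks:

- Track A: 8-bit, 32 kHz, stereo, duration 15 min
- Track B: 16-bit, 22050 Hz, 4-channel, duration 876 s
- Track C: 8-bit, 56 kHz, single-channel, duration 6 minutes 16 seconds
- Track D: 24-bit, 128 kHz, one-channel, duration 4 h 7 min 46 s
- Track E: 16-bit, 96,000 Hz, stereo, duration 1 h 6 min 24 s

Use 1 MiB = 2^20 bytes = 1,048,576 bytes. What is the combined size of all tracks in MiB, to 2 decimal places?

Track A: 15 min = 900 s; 32,000 × 900 × 1 × 2 = 57,600,000 bytes.
Track B: 22,050 × 876 × 2 × 4 = 154,526,400 bytes.
Track C: 6 minutes 16 seconds = 376 s; 56,000 × 376 × 1 × 1 = 21,056,000 bytes.
Track D: 4 h 7 min 46 s = 14,866 s; 128,000 × 14,866 × 3 × 1 = 5,708,544,000 bytes.
Track E: 1 h 6 min 24 s = 3,984 s; 96,000 × 3,984 × 2 × 2 = 1,529,856,000 bytes.
Total = 7,471,582,400 bytes = 7125.46 MiB.

7125.46 MiB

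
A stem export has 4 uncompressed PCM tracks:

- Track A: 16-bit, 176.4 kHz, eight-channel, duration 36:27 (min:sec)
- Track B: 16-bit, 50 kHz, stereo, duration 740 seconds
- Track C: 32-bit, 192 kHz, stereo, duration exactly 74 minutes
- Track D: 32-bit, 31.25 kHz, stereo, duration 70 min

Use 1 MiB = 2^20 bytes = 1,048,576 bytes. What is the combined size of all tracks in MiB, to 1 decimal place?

13533.0 MiB

Track A: 36:27 (min:sec) = 2,187 s; 176,400 × 2,187 × 2 × 8 = 6,172,588,800 bytes.
Track B: 50,000 × 740 × 2 × 2 = 148,000,000 bytes.
Track C: exactly 74 minutes = 4,440 s; 192,000 × 4,440 × 4 × 2 = 6,819,840,000 bytes.
Track D: 70 min = 4,200 s; 31,250 × 4,200 × 4 × 2 = 1,050,000,000 bytes.
Total = 14,190,428,800 bytes = 13533.0 MiB.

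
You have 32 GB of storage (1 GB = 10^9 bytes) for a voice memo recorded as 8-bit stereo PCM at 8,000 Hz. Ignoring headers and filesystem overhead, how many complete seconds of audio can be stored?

Uncompressed byte rate = 8,000 × 1 × 2 = 16,000 bytes/s.
Capacity = 32 × 1,000,000,000 = 32,000,000,000 bytes.
32,000,000,000 / 16,000 ≈ 2000000 s → 2,000,000 seconds.

2,000,000 seconds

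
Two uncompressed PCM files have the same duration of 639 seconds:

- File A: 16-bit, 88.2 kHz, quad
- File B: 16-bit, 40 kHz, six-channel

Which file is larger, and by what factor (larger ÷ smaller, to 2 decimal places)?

File A: 88,200 × 2 × 4 = 705,600 bytes/s.
File B: 40,000 × 2 × 6 = 480,000 bytes/s.
File A is larger; ratio = 450,878,400 / 306,720,000 = 1.47.

File A, by a factor of 1.47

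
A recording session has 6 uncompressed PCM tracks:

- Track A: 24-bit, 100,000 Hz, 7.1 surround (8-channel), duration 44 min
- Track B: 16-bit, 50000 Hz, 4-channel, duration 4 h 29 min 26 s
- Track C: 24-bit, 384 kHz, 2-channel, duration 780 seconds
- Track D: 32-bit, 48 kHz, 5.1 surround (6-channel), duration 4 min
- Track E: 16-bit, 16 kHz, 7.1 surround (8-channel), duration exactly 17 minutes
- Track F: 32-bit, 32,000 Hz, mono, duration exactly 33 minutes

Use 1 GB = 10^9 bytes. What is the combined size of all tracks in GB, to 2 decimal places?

Track A: 44 min = 2,640 s; 100,000 × 2,640 × 3 × 8 = 6,336,000,000 bytes.
Track B: 4 h 29 min 26 s = 16,166 s; 50,000 × 16,166 × 2 × 4 = 6,466,400,000 bytes.
Track C: 384,000 × 780 × 3 × 2 = 1,797,120,000 bytes.
Track D: 4 min = 240 s; 48,000 × 240 × 4 × 6 = 276,480,000 bytes.
Track E: exactly 17 minutes = 1,020 s; 16,000 × 1,020 × 2 × 8 = 261,120,000 bytes.
Track F: exactly 33 minutes = 1,980 s; 32,000 × 1,980 × 4 × 1 = 253,440,000 bytes.
Total = 15,390,560,000 bytes = 15.39 GB.

15.39 GB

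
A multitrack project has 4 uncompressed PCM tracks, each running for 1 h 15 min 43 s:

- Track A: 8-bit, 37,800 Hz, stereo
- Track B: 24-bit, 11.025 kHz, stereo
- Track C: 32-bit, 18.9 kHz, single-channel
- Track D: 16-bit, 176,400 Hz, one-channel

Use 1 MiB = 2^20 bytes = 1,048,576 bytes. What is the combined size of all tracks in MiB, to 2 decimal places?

1 h 15 min 43 s = 4,543 s.
Track A: 37,800 × 4,543 × 1 × 2 = 343,450,800 bytes.
Track B: 11,025 × 4,543 × 3 × 2 = 300,519,450 bytes.
Track C: 18,900 × 4,543 × 4 × 1 = 343,450,800 bytes.
Track D: 176,400 × 4,543 × 2 × 1 = 1,602,770,400 bytes.
Total = 2,590,191,450 bytes = 2470.20 MiB.

2470.20 MiB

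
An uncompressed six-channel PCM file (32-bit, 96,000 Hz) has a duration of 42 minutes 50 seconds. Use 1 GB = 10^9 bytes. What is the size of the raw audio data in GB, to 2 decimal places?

5.92 GB

Duration = 42 minutes 50 seconds = 2,570 s.
Bytes = 96,000 samples/s × 2,570 s × 4 bytes/sample × 6 ch = 5,921,280,000 bytes.
5,921,280,000 / 1,000,000,000 = 5.92 GB.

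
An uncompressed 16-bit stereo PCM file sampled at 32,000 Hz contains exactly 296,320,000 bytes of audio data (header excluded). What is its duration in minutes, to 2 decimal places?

38.58 minutes

Byte rate = 32,000 × 2 × 2 = 128,000 bytes/s.
Duration = 296,320,000 / 128,000 = 2,315 s.
2,315 s / 60 = 38.58 minutes.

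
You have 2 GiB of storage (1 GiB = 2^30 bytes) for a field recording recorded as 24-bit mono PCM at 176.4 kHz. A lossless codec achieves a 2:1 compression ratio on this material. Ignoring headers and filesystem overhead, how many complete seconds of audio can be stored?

Uncompressed byte rate = 176,400 × 3 × 1 = 529,200 bytes/s.
After 2:1 compression, effective rate ≈ 264600 bytes/s.
Capacity = 2 × 1,073,741,824 = 2,147,483,648 bytes.
2,147,483,648 / effective rate ≈ 8115.96 s → 8,115 seconds.

8,115 seconds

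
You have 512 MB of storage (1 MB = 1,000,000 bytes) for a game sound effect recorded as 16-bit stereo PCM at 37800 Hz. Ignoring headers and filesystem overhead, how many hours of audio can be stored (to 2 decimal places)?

0.94 hours

Uncompressed byte rate = 37,800 × 2 × 2 = 151,200 bytes/s.
Capacity = 512 × 1,000,000 = 512,000,000 bytes.
512,000,000 / 151,200 ≈ 3386.24 s → 0.94 hours.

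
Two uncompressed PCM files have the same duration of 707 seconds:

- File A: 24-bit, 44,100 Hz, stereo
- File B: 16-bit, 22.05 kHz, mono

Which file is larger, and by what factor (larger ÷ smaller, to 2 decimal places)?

File A: 44,100 × 3 × 2 = 264,600 bytes/s.
File B: 22,050 × 2 × 1 = 44,100 bytes/s.
File A is larger; ratio = 187,072,200 / 31,178,700 = 6.00.

File A, by a factor of 6.00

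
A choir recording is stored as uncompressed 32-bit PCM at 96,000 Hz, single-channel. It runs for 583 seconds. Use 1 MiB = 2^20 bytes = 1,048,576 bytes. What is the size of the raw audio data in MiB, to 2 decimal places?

Bytes = 96,000 samples/s × 583 s × 4 bytes/sample × 1 ch = 223,872,000 bytes.
223,872,000 / 1,048,576 = 213.50 MiB.

213.50 MiB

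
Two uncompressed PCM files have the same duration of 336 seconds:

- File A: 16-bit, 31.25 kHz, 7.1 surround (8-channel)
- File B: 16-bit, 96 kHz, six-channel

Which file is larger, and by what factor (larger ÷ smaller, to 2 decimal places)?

File A: 31,250 × 2 × 8 = 500,000 bytes/s.
File B: 96,000 × 2 × 6 = 1,152,000 bytes/s.
File B is larger; ratio = 387,072,000 / 168,000,000 = 2.30.

File B, by a factor of 2.30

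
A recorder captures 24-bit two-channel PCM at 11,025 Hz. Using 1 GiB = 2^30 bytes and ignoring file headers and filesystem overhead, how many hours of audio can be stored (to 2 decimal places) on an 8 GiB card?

Uncompressed byte rate = 11,025 × 3 × 2 = 66,150 bytes/s.
Capacity = 8 × 1,073,741,824 = 8,589,934,592 bytes.
8,589,934,592 / 66,150 ≈ 129855.4 s → 36.07 hours.

36.07 hours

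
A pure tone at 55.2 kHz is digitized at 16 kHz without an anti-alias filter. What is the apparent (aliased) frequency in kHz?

7.2 kHz

Nyquist = 16,000/2 = 8,000 Hz; 55,200 Hz exceeds it.
Alias = |55,200 − 3×16,000| = |55,200 − 48,000| = 7,200 Hz = 7.2 kHz.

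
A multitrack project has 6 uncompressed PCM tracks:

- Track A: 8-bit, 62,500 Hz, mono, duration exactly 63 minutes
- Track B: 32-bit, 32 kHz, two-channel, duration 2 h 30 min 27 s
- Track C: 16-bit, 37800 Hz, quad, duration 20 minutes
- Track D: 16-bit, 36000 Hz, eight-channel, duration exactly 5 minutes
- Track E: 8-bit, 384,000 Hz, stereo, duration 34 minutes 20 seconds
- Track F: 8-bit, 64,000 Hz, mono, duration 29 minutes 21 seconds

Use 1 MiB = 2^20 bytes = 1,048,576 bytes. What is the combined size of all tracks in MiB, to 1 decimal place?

Track A: exactly 63 minutes = 3,780 s; 62,500 × 3,780 × 1 × 1 = 236,250,000 bytes.
Track B: 2 h 30 min 27 s = 9,027 s; 32,000 × 9,027 × 4 × 2 = 2,310,912,000 bytes.
Track C: 20 minutes = 1,200 s; 37,800 × 1,200 × 2 × 4 = 362,880,000 bytes.
Track D: exactly 5 minutes = 300 s; 36,000 × 300 × 2 × 8 = 172,800,000 bytes.
Track E: 34 minutes 20 seconds = 2,060 s; 384,000 × 2,060 × 1 × 2 = 1,582,080,000 bytes.
Track F: 29 minutes 21 seconds = 1,761 s; 64,000 × 1,761 × 1 × 1 = 112,704,000 bytes.
Total = 4,777,626,000 bytes = 4556.3 MiB.

4556.3 MiB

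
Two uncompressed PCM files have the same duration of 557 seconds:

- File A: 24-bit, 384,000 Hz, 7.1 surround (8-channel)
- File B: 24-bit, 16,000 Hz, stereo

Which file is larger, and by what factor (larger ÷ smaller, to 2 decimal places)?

File A, by a factor of 96.00

File A: 384,000 × 3 × 8 = 9,216,000 bytes/s.
File B: 16,000 × 3 × 2 = 96,000 bytes/s.
File A is larger; ratio = 5,133,312,000 / 53,472,000 = 96.00.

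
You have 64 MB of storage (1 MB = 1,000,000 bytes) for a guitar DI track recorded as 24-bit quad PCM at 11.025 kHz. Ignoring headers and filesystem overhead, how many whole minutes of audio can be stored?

8 minutes

Uncompressed byte rate = 11,025 × 3 × 4 = 132,300 bytes/s.
Capacity = 64 × 1,000,000 = 64,000,000 bytes.
64,000,000 / 132,300 ≈ 483.75 s → 8 minutes.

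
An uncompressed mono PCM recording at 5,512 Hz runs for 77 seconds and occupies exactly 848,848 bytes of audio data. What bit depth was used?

Bytes per sample = 848,848 / (5,512 × 77 × 1) = 848,848 / 424,424 = 2.
Bit depth = 2 × 8 = 16 bits.

16 bits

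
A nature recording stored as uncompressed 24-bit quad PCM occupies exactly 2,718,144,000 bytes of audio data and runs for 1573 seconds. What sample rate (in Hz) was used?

Bytes = sample_rate × seconds × bytes_per_sample × channels.
sample_rate = 2,718,144,000 / (1,573 × 3 × 4) = 2,718,144,000 / 18,876 = 144,000 Hz.

144,000 Hz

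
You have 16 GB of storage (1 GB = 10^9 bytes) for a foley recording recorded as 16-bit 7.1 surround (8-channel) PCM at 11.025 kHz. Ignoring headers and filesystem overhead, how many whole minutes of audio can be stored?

Uncompressed byte rate = 11,025 × 2 × 8 = 176,400 bytes/s.
Capacity = 16 × 1,000,000,000 = 16,000,000,000 bytes.
16,000,000,000 / 176,400 ≈ 90702.95 s → 1,511 minutes.

1,511 minutes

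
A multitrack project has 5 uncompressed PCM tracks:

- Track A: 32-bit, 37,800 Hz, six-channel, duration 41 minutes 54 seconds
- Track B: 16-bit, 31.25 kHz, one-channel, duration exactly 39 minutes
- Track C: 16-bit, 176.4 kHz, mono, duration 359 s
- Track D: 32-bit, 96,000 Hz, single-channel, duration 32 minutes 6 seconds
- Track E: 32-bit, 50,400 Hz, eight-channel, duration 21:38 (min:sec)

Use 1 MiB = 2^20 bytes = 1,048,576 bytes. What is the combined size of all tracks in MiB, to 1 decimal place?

Track A: 41 minutes 54 seconds = 2,514 s; 37,800 × 2,514 × 4 × 6 = 2,280,700,800 bytes.
Track B: exactly 39 minutes = 2,340 s; 31,250 × 2,340 × 2 × 1 = 146,250,000 bytes.
Track C: 176,400 × 359 × 2 × 1 = 126,655,200 bytes.
Track D: 32 minutes 6 seconds = 1,926 s; 96,000 × 1,926 × 4 × 1 = 739,584,000 bytes.
Track E: 21:38 (min:sec) = 1,298 s; 50,400 × 1,298 × 4 × 8 = 2,093,414,400 bytes.
Total = 5,386,604,400 bytes = 5137.1 MiB.

5137.1 MiB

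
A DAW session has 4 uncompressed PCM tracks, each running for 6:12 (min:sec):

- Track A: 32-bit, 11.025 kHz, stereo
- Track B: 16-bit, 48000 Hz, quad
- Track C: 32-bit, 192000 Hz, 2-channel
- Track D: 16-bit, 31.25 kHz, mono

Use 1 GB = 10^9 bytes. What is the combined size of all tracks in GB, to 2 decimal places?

0.77 GB

6:12 (min:sec) = 372 s.
Track A: 11,025 × 372 × 4 × 2 = 32,810,400 bytes.
Track B: 48,000 × 372 × 2 × 4 = 142,848,000 bytes.
Track C: 192,000 × 372 × 4 × 2 = 571,392,000 bytes.
Track D: 31,250 × 372 × 2 × 1 = 23,250,000 bytes.
Total = 770,300,400 bytes = 0.77 GB.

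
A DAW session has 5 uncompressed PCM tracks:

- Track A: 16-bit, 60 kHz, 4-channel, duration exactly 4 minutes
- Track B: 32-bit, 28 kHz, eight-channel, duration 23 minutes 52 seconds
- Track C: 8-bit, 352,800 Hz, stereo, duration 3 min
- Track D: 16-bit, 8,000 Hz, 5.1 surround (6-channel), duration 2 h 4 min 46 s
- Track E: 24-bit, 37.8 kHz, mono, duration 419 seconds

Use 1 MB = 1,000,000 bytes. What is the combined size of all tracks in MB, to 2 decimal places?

2291.45 MB

Track A: exactly 4 minutes = 240 s; 60,000 × 240 × 2 × 4 = 115,200,000 bytes.
Track B: 23 minutes 52 seconds = 1,432 s; 28,000 × 1,432 × 4 × 8 = 1,283,072,000 bytes.
Track C: 3 min = 180 s; 352,800 × 180 × 1 × 2 = 127,008,000 bytes.
Track D: 2 h 4 min 46 s = 7,486 s; 8,000 × 7,486 × 2 × 6 = 718,656,000 bytes.
Track E: 37,800 × 419 × 3 × 1 = 47,514,600 bytes.
Total = 2,291,450,600 bytes = 2291.45 MB.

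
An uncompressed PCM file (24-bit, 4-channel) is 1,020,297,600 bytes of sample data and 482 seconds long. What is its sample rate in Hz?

Bytes = sample_rate × seconds × bytes_per_sample × channels.
sample_rate = 1,020,297,600 / (482 × 3 × 4) = 1,020,297,600 / 5,784 = 176,400 Hz.

176,400 Hz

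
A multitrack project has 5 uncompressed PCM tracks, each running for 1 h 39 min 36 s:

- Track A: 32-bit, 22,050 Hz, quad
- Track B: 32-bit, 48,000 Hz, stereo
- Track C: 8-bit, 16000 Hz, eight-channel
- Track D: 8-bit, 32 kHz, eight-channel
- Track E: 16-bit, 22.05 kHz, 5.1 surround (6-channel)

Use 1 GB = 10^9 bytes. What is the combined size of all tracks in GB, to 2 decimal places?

1 h 39 min 36 s = 5,976 s.
Track A: 22,050 × 5,976 × 4 × 4 = 2,108,332,800 bytes.
Track B: 48,000 × 5,976 × 4 × 2 = 2,294,784,000 bytes.
Track C: 16,000 × 5,976 × 1 × 8 = 764,928,000 bytes.
Track D: 32,000 × 5,976 × 1 × 8 = 1,529,856,000 bytes.
Track E: 22,050 × 5,976 × 2 × 6 = 1,581,249,600 bytes.
Total = 8,279,150,400 bytes = 8.28 GB.

8.28 GB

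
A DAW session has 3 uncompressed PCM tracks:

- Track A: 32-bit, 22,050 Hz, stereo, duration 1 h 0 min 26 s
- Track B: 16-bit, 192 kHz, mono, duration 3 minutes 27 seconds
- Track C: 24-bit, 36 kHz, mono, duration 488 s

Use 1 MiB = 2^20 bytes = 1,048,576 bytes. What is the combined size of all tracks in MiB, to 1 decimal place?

736.1 MiB

Track A: 1 h 0 min 26 s = 3,626 s; 22,050 × 3,626 × 4 × 2 = 639,626,400 bytes.
Track B: 3 minutes 27 seconds = 207 s; 192,000 × 207 × 2 × 1 = 79,488,000 bytes.
Track C: 36,000 × 488 × 3 × 1 = 52,704,000 bytes.
Total = 771,818,400 bytes = 736.1 MiB.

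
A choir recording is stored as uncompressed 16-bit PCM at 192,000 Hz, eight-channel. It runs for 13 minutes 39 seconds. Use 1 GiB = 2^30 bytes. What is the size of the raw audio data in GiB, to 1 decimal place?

2.3 GiB

Duration = 13 minutes 39 seconds = 819 s.
Bytes = 192,000 samples/s × 819 s × 2 bytes/sample × 8 ch = 2,515,968,000 bytes.
2,515,968,000 / 1,073,741,824 = 2.3 GiB.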